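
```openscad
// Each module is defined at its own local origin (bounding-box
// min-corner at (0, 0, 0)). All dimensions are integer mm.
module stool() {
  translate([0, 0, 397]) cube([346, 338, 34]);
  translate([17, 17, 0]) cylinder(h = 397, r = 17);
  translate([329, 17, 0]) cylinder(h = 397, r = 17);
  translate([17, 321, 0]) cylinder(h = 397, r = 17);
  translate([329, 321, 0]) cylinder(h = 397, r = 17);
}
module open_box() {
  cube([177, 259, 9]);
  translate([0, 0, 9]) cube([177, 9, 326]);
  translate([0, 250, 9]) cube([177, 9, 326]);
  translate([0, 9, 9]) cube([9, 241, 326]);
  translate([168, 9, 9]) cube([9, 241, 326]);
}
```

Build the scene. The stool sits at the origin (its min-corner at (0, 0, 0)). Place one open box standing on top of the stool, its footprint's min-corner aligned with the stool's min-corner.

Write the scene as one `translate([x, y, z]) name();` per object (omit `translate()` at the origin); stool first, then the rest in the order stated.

stool();
translate([0, 0, 431]) open_box();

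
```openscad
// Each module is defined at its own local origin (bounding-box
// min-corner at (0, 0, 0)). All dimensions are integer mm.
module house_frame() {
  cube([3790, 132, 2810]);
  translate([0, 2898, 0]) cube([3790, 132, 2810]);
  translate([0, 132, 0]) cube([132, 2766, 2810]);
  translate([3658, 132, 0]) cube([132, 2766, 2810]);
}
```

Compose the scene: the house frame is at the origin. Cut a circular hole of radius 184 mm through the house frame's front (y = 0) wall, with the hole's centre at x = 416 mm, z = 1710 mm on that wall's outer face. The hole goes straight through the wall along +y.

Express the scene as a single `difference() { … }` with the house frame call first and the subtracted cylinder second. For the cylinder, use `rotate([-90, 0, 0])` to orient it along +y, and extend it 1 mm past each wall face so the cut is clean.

difference() {
  house_frame();
  translate([416, -1, 1710]) rotate([-90, 0, 0]) cylinder(h = 134, r = 184);
}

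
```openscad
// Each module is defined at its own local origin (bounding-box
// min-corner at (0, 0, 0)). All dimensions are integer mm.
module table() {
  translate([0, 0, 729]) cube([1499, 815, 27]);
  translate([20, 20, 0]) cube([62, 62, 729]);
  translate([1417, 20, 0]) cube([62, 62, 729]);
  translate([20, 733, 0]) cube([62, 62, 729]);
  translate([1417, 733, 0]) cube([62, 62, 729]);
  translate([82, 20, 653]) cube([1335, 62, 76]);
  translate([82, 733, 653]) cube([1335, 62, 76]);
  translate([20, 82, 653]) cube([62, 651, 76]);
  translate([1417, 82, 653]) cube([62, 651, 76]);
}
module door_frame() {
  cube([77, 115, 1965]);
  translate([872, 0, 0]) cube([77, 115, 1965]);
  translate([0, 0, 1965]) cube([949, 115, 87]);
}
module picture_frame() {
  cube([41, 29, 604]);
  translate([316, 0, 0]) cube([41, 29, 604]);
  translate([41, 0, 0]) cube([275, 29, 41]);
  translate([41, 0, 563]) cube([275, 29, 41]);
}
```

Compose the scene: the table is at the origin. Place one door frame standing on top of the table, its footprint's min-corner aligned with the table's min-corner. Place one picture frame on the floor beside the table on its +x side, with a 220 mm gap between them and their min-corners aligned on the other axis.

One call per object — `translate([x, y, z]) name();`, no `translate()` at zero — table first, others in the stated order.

table();
translate([0, 0, 756]) door_frame();
translate([1719, 0, 0]) picture_frame();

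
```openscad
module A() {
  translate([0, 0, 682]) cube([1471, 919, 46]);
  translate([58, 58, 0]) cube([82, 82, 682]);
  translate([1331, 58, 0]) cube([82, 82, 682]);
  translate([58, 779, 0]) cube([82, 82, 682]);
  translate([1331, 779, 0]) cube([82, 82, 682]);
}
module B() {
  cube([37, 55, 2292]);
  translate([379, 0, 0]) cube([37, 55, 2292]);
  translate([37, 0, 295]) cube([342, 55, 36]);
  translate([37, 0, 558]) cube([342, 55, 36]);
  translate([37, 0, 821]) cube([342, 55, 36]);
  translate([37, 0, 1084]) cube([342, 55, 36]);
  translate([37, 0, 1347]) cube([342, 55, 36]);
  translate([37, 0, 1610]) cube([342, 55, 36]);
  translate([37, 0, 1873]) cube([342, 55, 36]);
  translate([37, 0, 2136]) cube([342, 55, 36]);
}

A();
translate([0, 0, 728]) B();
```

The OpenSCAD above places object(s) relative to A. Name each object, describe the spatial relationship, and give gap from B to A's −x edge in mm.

The ladder's min-x is at 0; the table's min-x is 0; gap = 0 mm.

A is a table. B is a ladder. The ladder is on top of the table. The gap from the ladder to the table's −x edge is 0 mm.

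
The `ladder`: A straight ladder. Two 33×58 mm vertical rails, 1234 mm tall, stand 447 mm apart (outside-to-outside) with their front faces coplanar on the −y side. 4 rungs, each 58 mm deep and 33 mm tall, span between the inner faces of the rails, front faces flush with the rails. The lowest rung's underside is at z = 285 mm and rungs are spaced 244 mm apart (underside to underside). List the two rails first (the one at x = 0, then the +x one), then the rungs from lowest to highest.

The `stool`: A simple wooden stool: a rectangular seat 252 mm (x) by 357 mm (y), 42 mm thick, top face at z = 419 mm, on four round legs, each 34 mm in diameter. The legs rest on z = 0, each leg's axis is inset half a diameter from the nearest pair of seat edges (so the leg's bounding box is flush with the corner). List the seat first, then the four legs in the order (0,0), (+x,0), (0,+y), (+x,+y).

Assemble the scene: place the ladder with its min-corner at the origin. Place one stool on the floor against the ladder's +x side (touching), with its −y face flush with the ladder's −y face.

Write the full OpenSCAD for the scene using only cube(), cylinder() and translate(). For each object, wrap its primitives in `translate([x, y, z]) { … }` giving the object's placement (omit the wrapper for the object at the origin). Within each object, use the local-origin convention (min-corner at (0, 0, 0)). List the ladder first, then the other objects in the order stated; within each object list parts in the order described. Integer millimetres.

cube([33, 58, 1234]);
translate([414, 0, 0]) cube([33, 58, 1234]);
translate([33, 0, 285]) cube([381, 58, 33]);
translate([33, 0, 529]) cube([381, 58, 33]);
translate([33, 0, 773]) cube([381, 58, 33]);
translate([33, 0, 1017]) cube([381, 58, 33]);
translate([447, 0, 0]) {
  translate([0, 0, 377]) cube([252, 357, 42]);
  translate([17, 17, 0]) cylinder(h = 377, r = 17);
  translate([235, 17, 0]) cylinder(h = 377, r = 17);
  translate([17, 340, 0]) cylinder(h = 377, r = 17);
  translate([235, 340, 0]) cylinder(h = 377, r = 17);
}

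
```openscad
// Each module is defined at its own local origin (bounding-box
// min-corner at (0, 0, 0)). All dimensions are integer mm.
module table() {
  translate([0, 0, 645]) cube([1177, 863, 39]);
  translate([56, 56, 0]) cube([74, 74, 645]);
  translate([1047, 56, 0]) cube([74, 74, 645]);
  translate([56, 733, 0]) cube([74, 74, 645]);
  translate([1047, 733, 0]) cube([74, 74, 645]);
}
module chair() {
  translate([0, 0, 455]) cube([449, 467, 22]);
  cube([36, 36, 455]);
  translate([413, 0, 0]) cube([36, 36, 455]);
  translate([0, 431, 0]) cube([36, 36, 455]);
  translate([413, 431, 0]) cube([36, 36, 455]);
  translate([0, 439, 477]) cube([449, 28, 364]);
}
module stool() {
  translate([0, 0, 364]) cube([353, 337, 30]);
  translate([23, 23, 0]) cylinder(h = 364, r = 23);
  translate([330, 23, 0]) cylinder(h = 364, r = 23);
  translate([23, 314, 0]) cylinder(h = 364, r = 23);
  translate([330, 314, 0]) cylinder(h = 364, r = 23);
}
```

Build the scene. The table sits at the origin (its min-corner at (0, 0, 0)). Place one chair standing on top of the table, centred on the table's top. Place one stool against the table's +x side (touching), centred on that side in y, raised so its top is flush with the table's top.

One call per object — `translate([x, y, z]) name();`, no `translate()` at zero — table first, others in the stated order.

table();
translate([364, 198, 684]) chair();
translate([1177, 263, 290]) stool();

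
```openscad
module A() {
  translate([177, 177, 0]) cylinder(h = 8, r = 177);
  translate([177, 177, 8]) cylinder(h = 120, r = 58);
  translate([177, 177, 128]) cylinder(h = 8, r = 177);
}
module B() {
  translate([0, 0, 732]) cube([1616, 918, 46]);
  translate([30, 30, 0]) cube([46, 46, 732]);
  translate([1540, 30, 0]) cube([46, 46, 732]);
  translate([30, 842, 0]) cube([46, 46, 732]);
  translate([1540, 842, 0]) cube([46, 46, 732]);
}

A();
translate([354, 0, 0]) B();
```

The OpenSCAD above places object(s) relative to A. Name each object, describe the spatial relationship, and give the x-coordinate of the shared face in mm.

A is a spool. B is a table. The table is against the spool's +x side, with their −y faces flush. The x-coordinate of the shared face is 354 mm.

The spool's +x face and the table's −x face are both at x = 354 mm.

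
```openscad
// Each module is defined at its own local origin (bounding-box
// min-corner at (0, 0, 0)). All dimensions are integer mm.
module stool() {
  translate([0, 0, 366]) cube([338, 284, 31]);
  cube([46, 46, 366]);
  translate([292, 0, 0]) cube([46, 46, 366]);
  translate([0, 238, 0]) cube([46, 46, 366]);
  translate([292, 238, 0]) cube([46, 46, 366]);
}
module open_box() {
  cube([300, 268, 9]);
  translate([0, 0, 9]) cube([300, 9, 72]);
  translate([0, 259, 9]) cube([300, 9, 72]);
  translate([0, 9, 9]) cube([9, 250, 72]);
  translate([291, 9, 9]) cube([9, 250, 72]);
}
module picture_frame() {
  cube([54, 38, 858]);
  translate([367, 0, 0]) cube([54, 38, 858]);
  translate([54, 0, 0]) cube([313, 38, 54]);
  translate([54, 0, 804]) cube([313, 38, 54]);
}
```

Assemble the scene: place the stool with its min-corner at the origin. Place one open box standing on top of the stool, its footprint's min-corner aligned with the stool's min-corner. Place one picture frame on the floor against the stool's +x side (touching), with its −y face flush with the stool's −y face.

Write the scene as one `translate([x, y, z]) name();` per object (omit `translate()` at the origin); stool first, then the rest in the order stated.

stool();
translate([0, 0, 397]) open_box();
translate([338, 0, 0]) picture_frame();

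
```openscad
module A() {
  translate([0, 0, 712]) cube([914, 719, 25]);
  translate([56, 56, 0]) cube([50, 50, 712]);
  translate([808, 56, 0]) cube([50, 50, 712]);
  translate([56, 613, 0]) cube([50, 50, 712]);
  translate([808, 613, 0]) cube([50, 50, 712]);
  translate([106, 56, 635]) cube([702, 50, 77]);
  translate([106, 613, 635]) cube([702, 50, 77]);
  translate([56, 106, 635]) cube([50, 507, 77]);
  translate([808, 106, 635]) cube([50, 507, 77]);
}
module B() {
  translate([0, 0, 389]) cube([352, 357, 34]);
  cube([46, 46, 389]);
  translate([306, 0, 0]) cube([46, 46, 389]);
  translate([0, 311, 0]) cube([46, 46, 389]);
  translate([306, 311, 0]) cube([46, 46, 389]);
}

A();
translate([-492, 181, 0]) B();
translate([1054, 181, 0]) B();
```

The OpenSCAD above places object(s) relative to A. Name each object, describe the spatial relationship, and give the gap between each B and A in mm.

Each stool's nearest face is 140 mm from the table's bounding box.

A is a table. B is a stool. Two stools sit around the table at the −x, +x sides. The gap between each stool and the table is 140 mm.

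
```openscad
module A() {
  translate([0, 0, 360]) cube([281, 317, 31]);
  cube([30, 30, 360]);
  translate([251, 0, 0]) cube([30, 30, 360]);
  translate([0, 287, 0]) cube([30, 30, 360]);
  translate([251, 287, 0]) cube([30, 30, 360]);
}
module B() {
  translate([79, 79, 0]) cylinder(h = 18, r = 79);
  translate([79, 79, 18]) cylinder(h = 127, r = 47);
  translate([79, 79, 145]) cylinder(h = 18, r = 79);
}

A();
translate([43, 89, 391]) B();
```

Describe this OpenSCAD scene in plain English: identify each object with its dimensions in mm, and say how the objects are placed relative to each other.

A is a four-legged stool. The seat is 281×317 mm, 31 mm thick, top at z = 391 mm. It stands on four square legs, each 30×30 mm in cross-section, from z = 0 to the seat underside, each flush with a corner of the seat.

B is a spool: two coaxial disc flanges of radius 79 mm and thickness 18 mm, joined by a core cylinder of radius 47 mm and height 127 mm. The lower flange rests on z = 0 and the three cylinders share a vertical axis.

The spool is on top of the stool.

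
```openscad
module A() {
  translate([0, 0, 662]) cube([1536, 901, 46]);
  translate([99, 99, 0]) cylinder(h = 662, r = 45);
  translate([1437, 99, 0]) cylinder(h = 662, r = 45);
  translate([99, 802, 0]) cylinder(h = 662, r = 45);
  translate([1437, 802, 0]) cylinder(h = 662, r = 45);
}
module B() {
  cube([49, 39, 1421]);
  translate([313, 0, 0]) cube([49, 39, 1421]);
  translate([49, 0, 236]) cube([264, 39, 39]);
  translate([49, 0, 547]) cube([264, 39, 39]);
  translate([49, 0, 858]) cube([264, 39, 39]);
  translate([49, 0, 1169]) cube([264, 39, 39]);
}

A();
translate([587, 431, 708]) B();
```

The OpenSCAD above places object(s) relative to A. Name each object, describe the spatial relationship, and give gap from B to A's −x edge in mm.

A is a table. B is a ladder. The ladder is on top of the table, centred. The gap from the ladder to the table's −x edge is 587 mm.

The ladder's min-x is at 587; the table's min-x is 0; gap = 587 mm.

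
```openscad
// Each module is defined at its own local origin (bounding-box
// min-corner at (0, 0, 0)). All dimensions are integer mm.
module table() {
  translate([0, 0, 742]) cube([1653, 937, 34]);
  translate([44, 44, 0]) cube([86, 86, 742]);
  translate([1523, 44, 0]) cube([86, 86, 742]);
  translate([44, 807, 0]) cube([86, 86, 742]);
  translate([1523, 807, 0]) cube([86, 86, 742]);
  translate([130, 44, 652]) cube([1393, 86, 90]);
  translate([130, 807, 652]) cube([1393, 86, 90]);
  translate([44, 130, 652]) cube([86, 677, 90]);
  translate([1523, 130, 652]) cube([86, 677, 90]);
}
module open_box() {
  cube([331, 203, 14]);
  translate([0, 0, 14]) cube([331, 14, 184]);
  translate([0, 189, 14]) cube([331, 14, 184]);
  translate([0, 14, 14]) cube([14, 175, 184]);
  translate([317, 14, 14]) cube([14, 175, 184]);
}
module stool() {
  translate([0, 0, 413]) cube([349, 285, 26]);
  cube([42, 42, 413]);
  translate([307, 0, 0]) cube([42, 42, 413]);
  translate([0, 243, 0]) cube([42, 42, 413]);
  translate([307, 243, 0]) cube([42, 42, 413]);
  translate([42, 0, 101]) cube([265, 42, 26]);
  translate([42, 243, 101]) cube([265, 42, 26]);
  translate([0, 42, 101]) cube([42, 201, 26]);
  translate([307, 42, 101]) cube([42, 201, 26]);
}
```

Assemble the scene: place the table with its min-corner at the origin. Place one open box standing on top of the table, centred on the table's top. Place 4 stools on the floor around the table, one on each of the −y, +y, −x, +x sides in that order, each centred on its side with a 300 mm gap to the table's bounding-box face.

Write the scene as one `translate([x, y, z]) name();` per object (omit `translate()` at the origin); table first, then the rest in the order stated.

table();
translate([661, 367, 776]) open_box();
translate([652, -585, 0]) stool();
translate([652, 1237, 0]) stool();
translate([-649, 326, 0]) stool();
translate([1953, 326, 0]) stool();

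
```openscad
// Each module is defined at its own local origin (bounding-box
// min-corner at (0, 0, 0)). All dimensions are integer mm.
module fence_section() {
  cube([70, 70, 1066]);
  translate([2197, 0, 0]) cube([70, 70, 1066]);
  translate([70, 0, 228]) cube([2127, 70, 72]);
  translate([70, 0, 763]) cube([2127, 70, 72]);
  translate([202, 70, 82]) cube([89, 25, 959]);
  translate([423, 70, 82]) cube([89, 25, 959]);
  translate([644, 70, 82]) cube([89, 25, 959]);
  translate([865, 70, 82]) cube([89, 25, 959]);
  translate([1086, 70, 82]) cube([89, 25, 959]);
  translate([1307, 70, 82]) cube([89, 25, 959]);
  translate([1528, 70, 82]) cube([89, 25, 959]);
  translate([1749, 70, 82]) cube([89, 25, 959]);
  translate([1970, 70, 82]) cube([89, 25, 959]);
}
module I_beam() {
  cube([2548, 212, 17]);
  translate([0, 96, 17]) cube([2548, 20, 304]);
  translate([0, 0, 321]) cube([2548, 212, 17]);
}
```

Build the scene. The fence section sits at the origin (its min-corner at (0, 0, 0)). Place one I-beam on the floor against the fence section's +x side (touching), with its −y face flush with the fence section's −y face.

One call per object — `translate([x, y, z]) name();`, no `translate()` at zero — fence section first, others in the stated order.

fence_section();
translate([2267, 0, 0]) I_beam();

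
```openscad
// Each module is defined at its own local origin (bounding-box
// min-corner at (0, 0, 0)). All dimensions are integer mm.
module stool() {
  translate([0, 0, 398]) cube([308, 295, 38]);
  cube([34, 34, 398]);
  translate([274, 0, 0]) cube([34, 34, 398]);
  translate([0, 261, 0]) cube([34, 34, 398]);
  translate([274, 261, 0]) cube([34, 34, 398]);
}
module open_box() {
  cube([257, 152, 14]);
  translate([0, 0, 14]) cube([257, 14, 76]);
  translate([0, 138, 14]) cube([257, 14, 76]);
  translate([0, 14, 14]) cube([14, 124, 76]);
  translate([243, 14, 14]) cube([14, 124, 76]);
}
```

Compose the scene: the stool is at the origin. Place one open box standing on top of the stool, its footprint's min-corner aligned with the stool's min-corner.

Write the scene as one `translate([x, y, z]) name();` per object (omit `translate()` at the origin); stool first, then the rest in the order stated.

stool();
translate([0, 0, 436]) open_box();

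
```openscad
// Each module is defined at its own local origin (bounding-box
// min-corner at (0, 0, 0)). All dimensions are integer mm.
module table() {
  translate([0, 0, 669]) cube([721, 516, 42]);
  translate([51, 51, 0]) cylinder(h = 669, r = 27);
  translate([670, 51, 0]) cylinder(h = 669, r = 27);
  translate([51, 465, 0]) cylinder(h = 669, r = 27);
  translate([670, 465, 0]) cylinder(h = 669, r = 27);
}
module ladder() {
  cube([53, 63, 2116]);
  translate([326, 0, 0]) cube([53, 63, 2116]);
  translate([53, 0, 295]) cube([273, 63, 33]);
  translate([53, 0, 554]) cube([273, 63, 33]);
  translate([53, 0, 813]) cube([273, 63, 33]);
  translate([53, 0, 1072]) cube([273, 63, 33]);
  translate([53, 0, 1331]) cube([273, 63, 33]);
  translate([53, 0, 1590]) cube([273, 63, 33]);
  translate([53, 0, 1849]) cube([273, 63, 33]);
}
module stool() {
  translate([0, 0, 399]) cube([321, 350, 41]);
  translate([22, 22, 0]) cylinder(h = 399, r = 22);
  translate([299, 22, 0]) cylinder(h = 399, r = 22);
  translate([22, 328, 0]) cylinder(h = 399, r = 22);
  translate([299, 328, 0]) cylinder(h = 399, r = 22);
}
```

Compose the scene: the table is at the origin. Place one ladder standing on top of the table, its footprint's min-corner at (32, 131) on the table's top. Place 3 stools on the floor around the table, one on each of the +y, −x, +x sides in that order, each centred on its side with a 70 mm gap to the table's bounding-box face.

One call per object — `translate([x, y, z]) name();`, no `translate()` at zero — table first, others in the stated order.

table();
translate([32, 131, 711]) ladder();
translate([200, 586, 0]) stool();
translate([-391, 83, 0]) stool();
translate([791, 83, 0]) stool();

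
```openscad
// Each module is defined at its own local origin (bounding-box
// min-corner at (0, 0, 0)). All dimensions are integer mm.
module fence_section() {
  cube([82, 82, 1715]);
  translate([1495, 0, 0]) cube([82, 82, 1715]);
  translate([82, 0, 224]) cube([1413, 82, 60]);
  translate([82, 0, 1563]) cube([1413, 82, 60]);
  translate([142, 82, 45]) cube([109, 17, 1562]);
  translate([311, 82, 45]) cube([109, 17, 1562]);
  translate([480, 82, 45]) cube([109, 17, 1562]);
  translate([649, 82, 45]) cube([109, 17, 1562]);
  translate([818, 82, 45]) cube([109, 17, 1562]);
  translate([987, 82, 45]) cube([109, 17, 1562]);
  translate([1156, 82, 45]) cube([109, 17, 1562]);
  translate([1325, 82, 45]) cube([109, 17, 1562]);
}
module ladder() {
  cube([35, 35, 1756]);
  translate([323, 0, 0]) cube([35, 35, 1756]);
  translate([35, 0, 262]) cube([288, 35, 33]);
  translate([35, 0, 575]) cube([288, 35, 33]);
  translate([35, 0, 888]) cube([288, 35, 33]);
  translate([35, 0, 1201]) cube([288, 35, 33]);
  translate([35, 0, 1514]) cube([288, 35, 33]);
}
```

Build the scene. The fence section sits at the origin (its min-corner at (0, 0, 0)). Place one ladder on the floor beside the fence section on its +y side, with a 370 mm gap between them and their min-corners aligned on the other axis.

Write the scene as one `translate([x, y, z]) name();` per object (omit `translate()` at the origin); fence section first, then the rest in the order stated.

fence_section();
translate([0, 469, 0]) ladder();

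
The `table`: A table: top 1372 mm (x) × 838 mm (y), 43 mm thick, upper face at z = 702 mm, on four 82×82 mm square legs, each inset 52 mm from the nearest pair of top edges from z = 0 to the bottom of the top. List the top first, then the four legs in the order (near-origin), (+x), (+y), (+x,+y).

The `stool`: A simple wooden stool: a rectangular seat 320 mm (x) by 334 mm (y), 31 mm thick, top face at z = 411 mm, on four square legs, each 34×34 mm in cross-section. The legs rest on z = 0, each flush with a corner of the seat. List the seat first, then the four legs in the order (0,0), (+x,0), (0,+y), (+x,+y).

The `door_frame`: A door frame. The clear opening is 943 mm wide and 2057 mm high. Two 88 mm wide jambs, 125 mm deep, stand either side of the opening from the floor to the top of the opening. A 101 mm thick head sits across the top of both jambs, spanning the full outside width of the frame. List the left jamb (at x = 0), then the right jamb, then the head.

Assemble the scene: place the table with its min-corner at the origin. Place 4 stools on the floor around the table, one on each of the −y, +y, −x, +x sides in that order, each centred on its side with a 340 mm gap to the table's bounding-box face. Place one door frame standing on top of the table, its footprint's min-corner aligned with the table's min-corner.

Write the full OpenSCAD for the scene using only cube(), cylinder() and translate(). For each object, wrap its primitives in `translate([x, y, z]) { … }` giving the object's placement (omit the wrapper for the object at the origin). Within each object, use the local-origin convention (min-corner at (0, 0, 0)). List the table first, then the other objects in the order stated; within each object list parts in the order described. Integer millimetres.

translate([0, 0, 659]) cube([1372, 838, 43]);
translate([52, 52, 0]) cube([82, 82, 659]);
translate([1238, 52, 0]) cube([82, 82, 659]);
translate([52, 704, 0]) cube([82, 82, 659]);
translate([1238, 704, 0]) cube([82, 82, 659]);
translate([526, -674, 0]) {
  translate([0, 0, 380]) cube([320, 334, 31]);
  cube([34, 34, 380]);
  translate([286, 0, 0]) cube([34, 34, 380]);
  translate([0, 300, 0]) cube([34, 34, 380]);
  translate([286, 300, 0]) cube([34, 34, 380]);
}
translate([526, 1178, 0]) {
  translate([0, 0, 380]) cube([320, 334, 31]);
  cube([34, 34, 380]);
  translate([286, 0, 0]) cube([34, 34, 380]);
  translate([0, 300, 0]) cube([34, 34, 380]);
  translate([286, 300, 0]) cube([34, 34, 380]);
}
translate([-660, 252, 0]) {
  translate([0, 0, 380]) cube([320, 334, 31]);
  cube([34, 34, 380]);
  translate([286, 0, 0]) cube([34, 34, 380]);
  translate([0, 300, 0]) cube([34, 34, 380]);
  translate([286, 300, 0]) cube([34, 34, 380]);
}
translate([1712, 252, 0]) {
  translate([0, 0, 380]) cube([320, 334, 31]);
  cube([34, 34, 380]);
  translate([286, 0, 0]) cube([34, 34, 380]);
  translate([0, 300, 0]) cube([34, 34, 380]);
  translate([286, 300, 0]) cube([34, 34, 380]);
}
translate([0, 0, 702]) {
  cube([88, 125, 2057]);
  translate([1031, 0, 0]) cube([88, 125, 2057]);
  translate([0, 0, 2057]) cube([1119, 125, 101]);
}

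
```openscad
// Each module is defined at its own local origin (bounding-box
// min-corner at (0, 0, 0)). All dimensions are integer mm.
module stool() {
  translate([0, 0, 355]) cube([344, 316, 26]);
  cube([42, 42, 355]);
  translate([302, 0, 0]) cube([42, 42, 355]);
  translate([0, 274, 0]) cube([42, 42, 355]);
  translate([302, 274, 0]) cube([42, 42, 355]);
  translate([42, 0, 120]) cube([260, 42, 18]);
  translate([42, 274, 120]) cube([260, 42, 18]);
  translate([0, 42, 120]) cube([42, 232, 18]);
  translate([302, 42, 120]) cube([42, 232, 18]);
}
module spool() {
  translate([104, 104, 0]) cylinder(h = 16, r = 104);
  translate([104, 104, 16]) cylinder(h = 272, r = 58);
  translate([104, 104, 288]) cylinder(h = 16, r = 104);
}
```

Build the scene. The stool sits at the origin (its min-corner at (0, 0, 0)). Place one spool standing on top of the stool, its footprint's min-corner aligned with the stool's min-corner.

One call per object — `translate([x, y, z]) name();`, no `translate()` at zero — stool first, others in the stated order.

stool();
translate([0, 0, 381]) spool();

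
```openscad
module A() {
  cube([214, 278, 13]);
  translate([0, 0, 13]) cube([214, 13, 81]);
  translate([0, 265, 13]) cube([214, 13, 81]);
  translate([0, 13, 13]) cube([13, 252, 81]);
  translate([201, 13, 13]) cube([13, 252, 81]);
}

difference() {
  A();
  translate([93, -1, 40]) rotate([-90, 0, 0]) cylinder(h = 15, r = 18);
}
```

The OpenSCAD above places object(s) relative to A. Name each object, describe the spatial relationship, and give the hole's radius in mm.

The subtracted cylinder has r = 18 mm.

A is an open box. The open box has a circular hole through its front wall. The hole's radius is 18 mm.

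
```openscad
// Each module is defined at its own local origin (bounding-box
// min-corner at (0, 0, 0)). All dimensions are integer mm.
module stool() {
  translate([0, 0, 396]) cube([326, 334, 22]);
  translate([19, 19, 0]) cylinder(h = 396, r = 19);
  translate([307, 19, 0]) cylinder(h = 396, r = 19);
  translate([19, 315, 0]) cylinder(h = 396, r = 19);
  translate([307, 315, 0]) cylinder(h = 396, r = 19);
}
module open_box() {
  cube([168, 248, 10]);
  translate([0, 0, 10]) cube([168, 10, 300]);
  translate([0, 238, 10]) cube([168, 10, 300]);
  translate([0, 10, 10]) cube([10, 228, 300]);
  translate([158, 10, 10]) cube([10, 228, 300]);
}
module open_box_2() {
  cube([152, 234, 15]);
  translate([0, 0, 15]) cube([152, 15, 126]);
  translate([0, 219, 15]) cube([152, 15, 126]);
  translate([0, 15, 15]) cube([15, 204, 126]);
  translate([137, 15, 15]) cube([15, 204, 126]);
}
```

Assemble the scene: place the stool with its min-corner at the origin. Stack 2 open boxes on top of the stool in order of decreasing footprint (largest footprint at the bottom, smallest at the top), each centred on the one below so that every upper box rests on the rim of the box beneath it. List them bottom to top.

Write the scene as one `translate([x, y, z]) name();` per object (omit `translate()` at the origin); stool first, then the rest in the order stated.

stool();
translate([79, 43, 418]) open_box();
translate([87, 50, 728]) open_box_2();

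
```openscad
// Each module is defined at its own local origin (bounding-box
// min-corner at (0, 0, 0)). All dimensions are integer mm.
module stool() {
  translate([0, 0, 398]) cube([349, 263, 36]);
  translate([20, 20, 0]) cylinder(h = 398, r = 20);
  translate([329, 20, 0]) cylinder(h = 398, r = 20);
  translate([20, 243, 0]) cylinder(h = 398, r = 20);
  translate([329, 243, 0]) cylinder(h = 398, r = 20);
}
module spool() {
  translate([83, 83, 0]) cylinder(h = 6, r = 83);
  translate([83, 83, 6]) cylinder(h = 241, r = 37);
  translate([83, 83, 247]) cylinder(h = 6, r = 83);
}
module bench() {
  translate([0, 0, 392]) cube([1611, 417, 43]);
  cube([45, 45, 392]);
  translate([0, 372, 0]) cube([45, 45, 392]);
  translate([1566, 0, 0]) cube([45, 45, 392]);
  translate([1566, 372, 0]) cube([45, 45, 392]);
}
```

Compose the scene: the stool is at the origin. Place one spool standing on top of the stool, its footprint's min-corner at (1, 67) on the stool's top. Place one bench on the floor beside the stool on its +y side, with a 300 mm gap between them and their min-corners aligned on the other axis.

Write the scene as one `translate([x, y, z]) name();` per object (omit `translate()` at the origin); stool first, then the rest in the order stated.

stool();
translate([1, 67, 434]) spool();
translate([0, 563, 0]) bench();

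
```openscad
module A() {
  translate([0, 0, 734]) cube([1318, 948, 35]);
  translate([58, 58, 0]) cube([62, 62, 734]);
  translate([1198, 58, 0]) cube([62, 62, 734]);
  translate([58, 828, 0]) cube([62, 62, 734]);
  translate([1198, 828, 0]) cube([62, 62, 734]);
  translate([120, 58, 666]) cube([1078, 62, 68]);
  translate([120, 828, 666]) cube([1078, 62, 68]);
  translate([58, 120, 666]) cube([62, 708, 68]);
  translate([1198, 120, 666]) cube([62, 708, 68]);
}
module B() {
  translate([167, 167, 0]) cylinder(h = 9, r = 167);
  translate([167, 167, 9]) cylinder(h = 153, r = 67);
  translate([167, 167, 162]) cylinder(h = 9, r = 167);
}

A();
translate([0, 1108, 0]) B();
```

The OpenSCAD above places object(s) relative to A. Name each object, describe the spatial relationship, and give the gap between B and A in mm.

A is a table. B is a spool. The spool is on the floor beside the table on its +y side. The gap between the spool and the table is 160 mm.

The spool's nearest face is 160 mm from the table's +y face.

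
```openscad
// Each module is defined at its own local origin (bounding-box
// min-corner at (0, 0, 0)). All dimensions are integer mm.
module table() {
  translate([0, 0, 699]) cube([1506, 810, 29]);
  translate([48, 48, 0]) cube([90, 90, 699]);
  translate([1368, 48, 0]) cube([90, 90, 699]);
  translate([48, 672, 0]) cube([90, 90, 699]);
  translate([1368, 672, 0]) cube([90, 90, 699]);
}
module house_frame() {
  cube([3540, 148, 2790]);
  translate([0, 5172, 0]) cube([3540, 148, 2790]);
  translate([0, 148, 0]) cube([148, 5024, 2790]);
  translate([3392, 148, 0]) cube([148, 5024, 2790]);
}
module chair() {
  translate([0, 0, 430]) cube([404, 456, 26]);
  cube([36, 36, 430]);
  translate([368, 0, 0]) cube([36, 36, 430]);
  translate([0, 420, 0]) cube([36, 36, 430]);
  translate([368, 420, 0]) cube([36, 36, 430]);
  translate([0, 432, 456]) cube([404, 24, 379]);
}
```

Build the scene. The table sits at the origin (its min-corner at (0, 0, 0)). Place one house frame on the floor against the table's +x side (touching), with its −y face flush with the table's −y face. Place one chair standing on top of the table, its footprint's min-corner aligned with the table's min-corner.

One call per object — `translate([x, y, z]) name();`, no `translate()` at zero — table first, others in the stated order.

table();
translate([1506, 0, 0]) house_frame();
translate([0, 0, 728]) chair();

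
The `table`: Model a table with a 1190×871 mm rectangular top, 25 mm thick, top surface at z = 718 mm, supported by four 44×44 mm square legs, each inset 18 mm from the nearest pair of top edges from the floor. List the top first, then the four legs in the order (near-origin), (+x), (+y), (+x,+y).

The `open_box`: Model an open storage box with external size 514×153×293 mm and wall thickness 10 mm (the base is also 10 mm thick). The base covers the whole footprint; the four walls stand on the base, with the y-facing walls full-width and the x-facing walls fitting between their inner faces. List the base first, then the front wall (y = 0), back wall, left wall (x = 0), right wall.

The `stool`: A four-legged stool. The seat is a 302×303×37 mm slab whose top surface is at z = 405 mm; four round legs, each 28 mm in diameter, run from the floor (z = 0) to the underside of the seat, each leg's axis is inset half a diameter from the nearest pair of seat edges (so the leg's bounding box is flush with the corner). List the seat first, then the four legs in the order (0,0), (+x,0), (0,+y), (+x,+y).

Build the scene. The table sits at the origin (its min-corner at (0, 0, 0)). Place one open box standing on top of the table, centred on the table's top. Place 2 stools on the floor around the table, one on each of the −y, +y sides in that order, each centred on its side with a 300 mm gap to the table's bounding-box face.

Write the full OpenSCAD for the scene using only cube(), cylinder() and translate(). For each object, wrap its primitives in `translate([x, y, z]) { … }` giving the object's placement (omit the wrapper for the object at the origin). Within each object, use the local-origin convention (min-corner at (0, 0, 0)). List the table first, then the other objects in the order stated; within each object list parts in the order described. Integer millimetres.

translate([0, 0, 693]) cube([1190, 871, 25]);
translate([18, 18, 0]) cube([44, 44, 693]);
translate([1128, 18, 0]) cube([44, 44, 693]);
translate([18, 809, 0]) cube([44, 44, 693]);
translate([1128, 809, 0]) cube([44, 44, 693]);
translate([338, 359, 718]) {
  cube([514, 153, 10]);
  translate([0, 0, 10]) cube([514, 10, 283]);
  translate([0, 143, 10]) cube([514, 10, 283]);
  translate([0, 10, 10]) cube([10, 133, 283]);
  translate([504, 10, 10]) cube([10, 133, 283]);
}
translate([444, -603, 0]) {
  translate([0, 0, 368]) cube([302, 303, 37]);
  translate([14, 14, 0]) cylinder(h = 368, r = 14);
  translate([288, 14, 0]) cylinder(h = 368, r = 14);
  translate([14, 289, 0]) cylinder(h = 368, r = 14);
  translate([288, 289, 0]) cylinder(h = 368, r = 14);
}
translate([444, 1171, 0]) {
  translate([0, 0, 368]) cube([302, 303, 37]);
  translate([14, 14, 0]) cylinder(h = 368, r = 14);
  translate([288, 14, 0]) cylinder(h = 368, r = 14);
  translate([14, 289, 0]) cylinder(h = 368, r = 14);
  translate([288, 289, 0]) cylinder(h = 368, r = 14);
}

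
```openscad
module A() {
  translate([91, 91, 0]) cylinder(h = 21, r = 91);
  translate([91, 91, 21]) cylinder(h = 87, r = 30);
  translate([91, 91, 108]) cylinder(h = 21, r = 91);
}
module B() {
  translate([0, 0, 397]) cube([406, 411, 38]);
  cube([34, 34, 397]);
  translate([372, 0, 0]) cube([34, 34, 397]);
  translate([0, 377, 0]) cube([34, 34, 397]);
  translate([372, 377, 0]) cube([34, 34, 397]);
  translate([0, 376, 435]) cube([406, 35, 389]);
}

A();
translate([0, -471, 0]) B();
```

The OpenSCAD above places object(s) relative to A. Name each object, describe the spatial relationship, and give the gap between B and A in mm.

The chair's nearest face is 60 mm from the spool's −y face.

A is a spool. B is a chair. The chair is on the floor beside the spool on its −y side. The gap between the chair and the spool is 60 mm.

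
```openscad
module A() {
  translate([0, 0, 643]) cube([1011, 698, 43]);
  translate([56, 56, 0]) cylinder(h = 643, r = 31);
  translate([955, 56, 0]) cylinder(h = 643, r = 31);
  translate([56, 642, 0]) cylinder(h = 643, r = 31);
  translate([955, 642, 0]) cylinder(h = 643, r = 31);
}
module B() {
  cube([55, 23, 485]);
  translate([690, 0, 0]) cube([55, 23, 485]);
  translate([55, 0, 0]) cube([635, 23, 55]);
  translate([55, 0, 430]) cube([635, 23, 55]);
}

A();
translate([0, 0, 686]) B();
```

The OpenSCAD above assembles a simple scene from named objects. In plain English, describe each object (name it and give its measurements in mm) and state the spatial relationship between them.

A is a rectangular dining table. The top is 1011×698×43 mm with its upper surface at z = 686 mm. It stands on four round legs of 62 mm diameter, each leg's bounding box inset 25 mm from the nearest pair of top edges, running from the floor to the underside of the top.

B is a rectangular picture frame lying in the x–z plane (depth along y). The opening is 635 mm wide (x) by 375 mm tall (z), surrounded by a border 55 mm wide on all four sides. The frame is 23 mm deep and is made of two full-height vertical stiles with two horizontal rails fitted between them.

The picture frame is on top of the table.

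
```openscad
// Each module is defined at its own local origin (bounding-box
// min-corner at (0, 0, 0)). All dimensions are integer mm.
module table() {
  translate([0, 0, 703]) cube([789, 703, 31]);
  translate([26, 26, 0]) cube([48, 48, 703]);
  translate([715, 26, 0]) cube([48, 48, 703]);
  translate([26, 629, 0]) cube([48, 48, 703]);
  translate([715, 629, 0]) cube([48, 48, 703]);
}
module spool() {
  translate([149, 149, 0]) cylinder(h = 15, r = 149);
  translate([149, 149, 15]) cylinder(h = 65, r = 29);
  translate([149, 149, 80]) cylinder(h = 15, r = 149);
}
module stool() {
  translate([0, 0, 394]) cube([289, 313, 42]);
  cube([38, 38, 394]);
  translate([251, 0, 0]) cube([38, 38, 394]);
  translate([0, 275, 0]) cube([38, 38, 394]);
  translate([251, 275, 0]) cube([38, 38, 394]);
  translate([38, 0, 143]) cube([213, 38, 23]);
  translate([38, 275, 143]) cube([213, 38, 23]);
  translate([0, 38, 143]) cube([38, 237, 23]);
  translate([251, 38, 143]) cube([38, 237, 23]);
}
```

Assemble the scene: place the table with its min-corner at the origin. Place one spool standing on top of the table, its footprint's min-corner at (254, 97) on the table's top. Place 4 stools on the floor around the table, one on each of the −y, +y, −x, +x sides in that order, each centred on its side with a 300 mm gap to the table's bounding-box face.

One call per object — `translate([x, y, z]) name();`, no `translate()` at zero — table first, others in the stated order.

table();
translate([254, 97, 734]) spool();
translate([250, -613, 0]) stool();
translate([250, 1003, 0]) stool();
translate([-589, 195, 0]) stool();
translate([1089, 195, 0]) stool();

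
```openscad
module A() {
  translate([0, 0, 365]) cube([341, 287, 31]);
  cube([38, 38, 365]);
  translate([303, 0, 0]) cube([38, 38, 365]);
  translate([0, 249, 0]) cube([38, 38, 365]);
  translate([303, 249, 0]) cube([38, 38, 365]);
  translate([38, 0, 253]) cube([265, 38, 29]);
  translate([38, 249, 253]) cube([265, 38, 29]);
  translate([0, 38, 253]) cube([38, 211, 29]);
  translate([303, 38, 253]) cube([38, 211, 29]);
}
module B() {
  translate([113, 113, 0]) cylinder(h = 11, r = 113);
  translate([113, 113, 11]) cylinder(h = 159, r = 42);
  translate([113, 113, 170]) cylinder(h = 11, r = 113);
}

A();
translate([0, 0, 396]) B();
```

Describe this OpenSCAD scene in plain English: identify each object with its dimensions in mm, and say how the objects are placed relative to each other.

A is a simple wooden stool: a rectangular seat 341 mm (x) by 287 mm (y), 31 mm thick, top face at z = 396 mm, on four square legs, each 38×38 mm in cross-section. The legs rest on z = 0, each flush with a corner of the seat. Four stretchers, 38 mm wide and 29 mm tall, connect adjacent legs with their undersides at z = 253 mm, each running between the inner faces of the legs it joins and aligned with the legs' outer faces on the other axis.

B is a spool: two coaxial disc flanges of radius 113 mm and thickness 11 mm, joined by a core cylinder of radius 42 mm and height 159 mm. The lower flange rests on z = 0 and the three cylinders share a vertical axis.

The spool is on top of the stool.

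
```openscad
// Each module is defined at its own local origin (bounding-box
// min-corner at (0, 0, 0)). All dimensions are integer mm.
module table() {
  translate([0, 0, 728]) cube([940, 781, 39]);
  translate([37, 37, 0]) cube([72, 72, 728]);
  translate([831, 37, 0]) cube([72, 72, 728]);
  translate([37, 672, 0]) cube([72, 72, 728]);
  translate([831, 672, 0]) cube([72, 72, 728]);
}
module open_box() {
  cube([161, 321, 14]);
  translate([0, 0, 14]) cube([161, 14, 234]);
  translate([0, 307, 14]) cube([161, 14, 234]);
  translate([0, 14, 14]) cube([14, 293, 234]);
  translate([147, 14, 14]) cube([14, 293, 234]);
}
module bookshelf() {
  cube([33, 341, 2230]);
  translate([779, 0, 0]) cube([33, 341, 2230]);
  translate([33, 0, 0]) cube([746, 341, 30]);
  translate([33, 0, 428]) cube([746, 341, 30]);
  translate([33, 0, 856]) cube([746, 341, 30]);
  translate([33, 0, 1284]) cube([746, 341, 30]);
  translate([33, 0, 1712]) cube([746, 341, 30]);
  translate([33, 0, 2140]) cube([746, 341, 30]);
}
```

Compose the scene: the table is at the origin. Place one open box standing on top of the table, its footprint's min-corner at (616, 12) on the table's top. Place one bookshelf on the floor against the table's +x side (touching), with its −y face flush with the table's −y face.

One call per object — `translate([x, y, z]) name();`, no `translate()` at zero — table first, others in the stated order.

table();
translate([616, 12, 767]) open_box();
translate([940, 0, 0]) bookshelf();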